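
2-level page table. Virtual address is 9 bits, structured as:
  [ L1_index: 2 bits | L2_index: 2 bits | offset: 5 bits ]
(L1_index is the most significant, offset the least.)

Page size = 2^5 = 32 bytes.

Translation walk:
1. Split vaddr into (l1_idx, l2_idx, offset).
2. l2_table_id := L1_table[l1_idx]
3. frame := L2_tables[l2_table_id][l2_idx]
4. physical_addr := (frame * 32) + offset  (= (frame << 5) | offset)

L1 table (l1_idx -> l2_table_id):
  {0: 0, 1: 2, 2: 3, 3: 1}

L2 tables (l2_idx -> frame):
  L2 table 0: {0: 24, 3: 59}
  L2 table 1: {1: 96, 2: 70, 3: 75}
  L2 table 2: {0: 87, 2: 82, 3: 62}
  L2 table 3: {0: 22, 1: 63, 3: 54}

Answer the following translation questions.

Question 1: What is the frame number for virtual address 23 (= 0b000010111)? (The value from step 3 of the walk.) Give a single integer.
Answer: 24

Derivation:
vaddr = 23: l1_idx=0, l2_idx=0
L1[0] = 0; L2[0][0] = 24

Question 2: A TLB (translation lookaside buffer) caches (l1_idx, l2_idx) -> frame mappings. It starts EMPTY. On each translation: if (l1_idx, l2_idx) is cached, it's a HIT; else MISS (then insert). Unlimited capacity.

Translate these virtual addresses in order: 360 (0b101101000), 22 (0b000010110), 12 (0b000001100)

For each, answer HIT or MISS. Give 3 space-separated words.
Answer: MISS MISS HIT

Derivation:
vaddr=360: (2,3) not in TLB -> MISS, insert
vaddr=22: (0,0) not in TLB -> MISS, insert
vaddr=12: (0,0) in TLB -> HIT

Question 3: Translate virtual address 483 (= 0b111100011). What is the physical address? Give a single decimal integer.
vaddr = 483 = 0b111100011
Split: l1_idx=3, l2_idx=3, offset=3
L1[3] = 1
L2[1][3] = 75
paddr = 75 * 32 + 3 = 2403

Answer: 2403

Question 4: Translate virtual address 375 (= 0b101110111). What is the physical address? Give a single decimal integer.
Answer: 1751

Derivation:
vaddr = 375 = 0b101110111
Split: l1_idx=2, l2_idx=3, offset=23
L1[2] = 3
L2[3][3] = 54
paddr = 54 * 32 + 23 = 1751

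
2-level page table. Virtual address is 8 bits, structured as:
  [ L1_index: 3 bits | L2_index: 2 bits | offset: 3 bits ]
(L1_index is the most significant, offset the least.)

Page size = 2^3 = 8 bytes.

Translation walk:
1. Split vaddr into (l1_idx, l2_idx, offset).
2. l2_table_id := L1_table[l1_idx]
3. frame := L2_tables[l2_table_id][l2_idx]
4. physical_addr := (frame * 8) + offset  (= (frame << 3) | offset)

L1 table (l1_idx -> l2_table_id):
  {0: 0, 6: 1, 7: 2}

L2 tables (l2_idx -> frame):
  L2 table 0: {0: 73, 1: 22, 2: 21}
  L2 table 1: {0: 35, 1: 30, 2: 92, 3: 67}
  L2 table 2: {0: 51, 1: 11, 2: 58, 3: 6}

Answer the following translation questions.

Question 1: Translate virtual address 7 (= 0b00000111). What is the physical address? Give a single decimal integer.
Answer: 591

Derivation:
vaddr = 7 = 0b00000111
Split: l1_idx=0, l2_idx=0, offset=7
L1[0] = 0
L2[0][0] = 73
paddr = 73 * 8 + 7 = 591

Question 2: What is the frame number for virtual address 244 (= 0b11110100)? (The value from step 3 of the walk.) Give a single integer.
vaddr = 244: l1_idx=7, l2_idx=2
L1[7] = 2; L2[2][2] = 58

Answer: 58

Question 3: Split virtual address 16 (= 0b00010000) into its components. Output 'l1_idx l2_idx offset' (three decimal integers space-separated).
vaddr = 16 = 0b00010000
  top 3 bits -> l1_idx = 0
  next 2 bits -> l2_idx = 2
  bottom 3 bits -> offset = 0

Answer: 0 2 0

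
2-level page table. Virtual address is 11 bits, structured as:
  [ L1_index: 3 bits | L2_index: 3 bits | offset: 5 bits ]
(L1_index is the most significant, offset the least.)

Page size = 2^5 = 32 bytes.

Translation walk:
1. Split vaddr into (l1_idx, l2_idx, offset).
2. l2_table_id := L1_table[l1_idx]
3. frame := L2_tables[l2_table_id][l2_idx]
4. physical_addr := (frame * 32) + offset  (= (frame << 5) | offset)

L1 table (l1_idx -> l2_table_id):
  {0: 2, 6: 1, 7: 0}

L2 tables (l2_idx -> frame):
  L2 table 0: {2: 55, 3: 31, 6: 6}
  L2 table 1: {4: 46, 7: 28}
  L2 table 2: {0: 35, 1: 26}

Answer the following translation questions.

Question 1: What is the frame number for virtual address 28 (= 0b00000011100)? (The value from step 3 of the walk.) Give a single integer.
Answer: 35

Derivation:
vaddr = 28: l1_idx=0, l2_idx=0
L1[0] = 2; L2[2][0] = 35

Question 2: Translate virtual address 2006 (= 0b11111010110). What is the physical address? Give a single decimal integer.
Answer: 214

Derivation:
vaddr = 2006 = 0b11111010110
Split: l1_idx=7, l2_idx=6, offset=22
L1[7] = 0
L2[0][6] = 6
paddr = 6 * 32 + 22 = 214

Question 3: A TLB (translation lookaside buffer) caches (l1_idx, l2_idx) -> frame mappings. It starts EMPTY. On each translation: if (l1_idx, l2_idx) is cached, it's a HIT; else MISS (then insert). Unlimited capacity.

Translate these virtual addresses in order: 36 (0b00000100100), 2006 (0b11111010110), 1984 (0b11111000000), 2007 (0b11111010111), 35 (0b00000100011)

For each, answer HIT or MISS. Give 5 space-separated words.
vaddr=36: (0,1) not in TLB -> MISS, insert
vaddr=2006: (7,6) not in TLB -> MISS, insert
vaddr=1984: (7,6) in TLB -> HIT
vaddr=2007: (7,6) in TLB -> HIT
vaddr=35: (0,1) in TLB -> HIT

Answer: MISS MISS HIT HIT HIT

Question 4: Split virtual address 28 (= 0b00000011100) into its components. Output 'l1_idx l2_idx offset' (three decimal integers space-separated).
Answer: 0 0 28

Derivation:
vaddr = 28 = 0b00000011100
  top 3 bits -> l1_idx = 0
  next 3 bits -> l2_idx = 0
  bottom 5 bits -> offset = 28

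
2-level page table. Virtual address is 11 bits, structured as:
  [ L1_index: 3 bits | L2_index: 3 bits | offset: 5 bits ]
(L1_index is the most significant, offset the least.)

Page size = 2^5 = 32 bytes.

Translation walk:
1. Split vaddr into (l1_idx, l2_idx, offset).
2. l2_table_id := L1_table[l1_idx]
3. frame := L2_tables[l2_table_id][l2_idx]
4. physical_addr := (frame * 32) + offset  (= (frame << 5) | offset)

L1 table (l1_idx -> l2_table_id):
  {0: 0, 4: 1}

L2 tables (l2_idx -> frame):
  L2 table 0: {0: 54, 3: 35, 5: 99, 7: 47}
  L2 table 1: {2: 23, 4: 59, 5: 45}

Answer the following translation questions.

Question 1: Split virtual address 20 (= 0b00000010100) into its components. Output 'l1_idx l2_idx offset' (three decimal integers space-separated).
vaddr = 20 = 0b00000010100
  top 3 bits -> l1_idx = 0
  next 3 bits -> l2_idx = 0
  bottom 5 bits -> offset = 20

Answer: 0 0 20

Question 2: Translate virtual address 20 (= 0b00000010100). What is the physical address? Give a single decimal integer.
vaddr = 20 = 0b00000010100
Split: l1_idx=0, l2_idx=0, offset=20
L1[0] = 0
L2[0][0] = 54
paddr = 54 * 32 + 20 = 1748

Answer: 1748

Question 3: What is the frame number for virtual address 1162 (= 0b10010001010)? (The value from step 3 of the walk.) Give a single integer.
Answer: 59

Derivation:
vaddr = 1162: l1_idx=4, l2_idx=4
L1[4] = 1; L2[1][4] = 59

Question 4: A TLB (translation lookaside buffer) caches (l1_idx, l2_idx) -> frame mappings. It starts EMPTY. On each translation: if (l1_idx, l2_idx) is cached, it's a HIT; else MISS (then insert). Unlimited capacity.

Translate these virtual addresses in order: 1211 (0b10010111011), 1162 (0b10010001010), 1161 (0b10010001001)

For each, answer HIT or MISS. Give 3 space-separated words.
vaddr=1211: (4,5) not in TLB -> MISS, insert
vaddr=1162: (4,4) not in TLB -> MISS, insert
vaddr=1161: (4,4) in TLB -> HIT

Answer: MISS MISS HIT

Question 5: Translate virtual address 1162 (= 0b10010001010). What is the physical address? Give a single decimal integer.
Answer: 1898

Derivation:
vaddr = 1162 = 0b10010001010
Split: l1_idx=4, l2_idx=4, offset=10
L1[4] = 1
L2[1][4] = 59
paddr = 59 * 32 + 10 = 1898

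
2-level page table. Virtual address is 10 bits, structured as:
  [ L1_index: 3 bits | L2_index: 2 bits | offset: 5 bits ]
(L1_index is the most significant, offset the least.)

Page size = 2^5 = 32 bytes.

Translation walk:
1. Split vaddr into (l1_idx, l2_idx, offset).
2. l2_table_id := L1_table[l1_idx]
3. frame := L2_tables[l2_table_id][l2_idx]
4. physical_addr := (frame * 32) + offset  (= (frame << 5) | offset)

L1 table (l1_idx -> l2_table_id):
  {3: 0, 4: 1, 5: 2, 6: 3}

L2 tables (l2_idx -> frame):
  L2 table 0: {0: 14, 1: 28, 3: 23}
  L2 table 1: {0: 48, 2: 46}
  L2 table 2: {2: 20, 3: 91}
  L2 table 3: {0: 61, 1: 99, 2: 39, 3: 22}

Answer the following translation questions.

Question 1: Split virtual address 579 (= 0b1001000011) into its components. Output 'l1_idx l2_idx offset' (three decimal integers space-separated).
Answer: 4 2 3

Derivation:
vaddr = 579 = 0b1001000011
  top 3 bits -> l1_idx = 4
  next 2 bits -> l2_idx = 2
  bottom 5 bits -> offset = 3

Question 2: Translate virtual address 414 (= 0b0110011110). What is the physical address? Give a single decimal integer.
Answer: 478

Derivation:
vaddr = 414 = 0b0110011110
Split: l1_idx=3, l2_idx=0, offset=30
L1[3] = 0
L2[0][0] = 14
paddr = 14 * 32 + 30 = 478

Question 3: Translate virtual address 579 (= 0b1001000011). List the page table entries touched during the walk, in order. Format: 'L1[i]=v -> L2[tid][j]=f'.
vaddr = 579 = 0b1001000011
Split: l1_idx=4, l2_idx=2, offset=3

Answer: L1[4]=1 -> L2[1][2]=46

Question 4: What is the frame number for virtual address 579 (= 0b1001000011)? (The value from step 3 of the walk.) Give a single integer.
vaddr = 579: l1_idx=4, l2_idx=2
L1[4] = 1; L2[1][2] = 46

Answer: 46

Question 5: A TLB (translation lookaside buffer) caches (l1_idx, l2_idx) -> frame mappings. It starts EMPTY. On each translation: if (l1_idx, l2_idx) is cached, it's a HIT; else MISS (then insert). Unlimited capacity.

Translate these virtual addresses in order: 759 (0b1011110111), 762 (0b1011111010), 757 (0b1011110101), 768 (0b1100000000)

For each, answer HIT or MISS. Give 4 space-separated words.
Answer: MISS HIT HIT MISS

Derivation:
vaddr=759: (5,3) not in TLB -> MISS, insert
vaddr=762: (5,3) in TLB -> HIT
vaddr=757: (5,3) in TLB -> HIT
vaddr=768: (6,0) not in TLB -> MISS, insert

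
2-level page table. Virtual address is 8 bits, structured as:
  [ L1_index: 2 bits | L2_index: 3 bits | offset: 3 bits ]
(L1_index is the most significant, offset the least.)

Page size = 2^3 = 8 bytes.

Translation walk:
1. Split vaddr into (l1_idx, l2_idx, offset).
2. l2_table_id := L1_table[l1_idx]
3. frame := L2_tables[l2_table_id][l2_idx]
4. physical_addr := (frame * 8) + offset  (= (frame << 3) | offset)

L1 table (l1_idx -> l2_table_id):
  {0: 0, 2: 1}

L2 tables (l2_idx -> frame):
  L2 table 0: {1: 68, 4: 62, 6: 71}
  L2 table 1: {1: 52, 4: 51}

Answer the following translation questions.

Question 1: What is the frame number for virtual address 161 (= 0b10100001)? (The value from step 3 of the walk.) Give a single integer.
Answer: 51

Derivation:
vaddr = 161: l1_idx=2, l2_idx=4
L1[2] = 1; L2[1][4] = 51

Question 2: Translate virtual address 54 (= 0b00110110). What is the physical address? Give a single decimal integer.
vaddr = 54 = 0b00110110
Split: l1_idx=0, l2_idx=6, offset=6
L1[0] = 0
L2[0][6] = 71
paddr = 71 * 8 + 6 = 574

Answer: 574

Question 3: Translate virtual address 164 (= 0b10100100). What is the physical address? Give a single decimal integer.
Answer: 412

Derivation:
vaddr = 164 = 0b10100100
Split: l1_idx=2, l2_idx=4, offset=4
L1[2] = 1
L2[1][4] = 51
paddr = 51 * 8 + 4 = 412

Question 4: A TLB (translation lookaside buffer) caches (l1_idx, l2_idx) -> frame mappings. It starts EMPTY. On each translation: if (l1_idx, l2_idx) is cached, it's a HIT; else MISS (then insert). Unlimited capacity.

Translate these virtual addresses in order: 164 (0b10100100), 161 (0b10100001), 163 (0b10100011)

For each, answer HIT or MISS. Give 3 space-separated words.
Answer: MISS HIT HIT

Derivation:
vaddr=164: (2,4) not in TLB -> MISS, insert
vaddr=161: (2,4) in TLB -> HIT
vaddr=163: (2,4) in TLB -> HIT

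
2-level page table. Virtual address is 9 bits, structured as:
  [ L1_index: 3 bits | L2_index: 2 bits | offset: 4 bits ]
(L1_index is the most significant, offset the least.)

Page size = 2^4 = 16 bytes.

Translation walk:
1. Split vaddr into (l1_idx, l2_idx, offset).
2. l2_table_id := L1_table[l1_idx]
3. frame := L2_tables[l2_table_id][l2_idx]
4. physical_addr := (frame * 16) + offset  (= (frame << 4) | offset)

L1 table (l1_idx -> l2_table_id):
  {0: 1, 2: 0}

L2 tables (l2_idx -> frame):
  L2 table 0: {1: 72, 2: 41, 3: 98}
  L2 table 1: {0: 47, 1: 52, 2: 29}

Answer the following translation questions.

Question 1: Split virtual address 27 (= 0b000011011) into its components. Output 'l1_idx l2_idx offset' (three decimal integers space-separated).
vaddr = 27 = 0b000011011
  top 3 bits -> l1_idx = 0
  next 2 bits -> l2_idx = 1
  bottom 4 bits -> offset = 11

Answer: 0 1 11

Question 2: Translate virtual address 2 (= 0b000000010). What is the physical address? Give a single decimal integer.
Answer: 754

Derivation:
vaddr = 2 = 0b000000010
Split: l1_idx=0, l2_idx=0, offset=2
L1[0] = 1
L2[1][0] = 47
paddr = 47 * 16 + 2 = 754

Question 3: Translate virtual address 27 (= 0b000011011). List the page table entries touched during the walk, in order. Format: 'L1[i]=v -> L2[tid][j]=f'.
Answer: L1[0]=1 -> L2[1][1]=52

Derivation:
vaddr = 27 = 0b000011011
Split: l1_idx=0, l2_idx=1, offset=11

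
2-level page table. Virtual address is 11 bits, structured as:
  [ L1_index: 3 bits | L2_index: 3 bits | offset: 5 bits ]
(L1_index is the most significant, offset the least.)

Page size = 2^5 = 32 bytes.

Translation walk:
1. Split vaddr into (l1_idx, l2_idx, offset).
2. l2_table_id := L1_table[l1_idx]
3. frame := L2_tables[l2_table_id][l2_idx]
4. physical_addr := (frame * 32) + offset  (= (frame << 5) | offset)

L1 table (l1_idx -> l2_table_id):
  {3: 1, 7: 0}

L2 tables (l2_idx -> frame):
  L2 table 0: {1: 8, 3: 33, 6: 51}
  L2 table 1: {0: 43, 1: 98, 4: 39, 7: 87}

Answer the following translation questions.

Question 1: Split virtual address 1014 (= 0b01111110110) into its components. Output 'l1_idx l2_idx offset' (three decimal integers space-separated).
vaddr = 1014 = 0b01111110110
  top 3 bits -> l1_idx = 3
  next 3 bits -> l2_idx = 7
  bottom 5 bits -> offset = 22

Answer: 3 7 22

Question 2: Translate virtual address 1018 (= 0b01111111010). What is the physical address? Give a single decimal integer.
Answer: 2810

Derivation:
vaddr = 1018 = 0b01111111010
Split: l1_idx=3, l2_idx=7, offset=26
L1[3] = 1
L2[1][7] = 87
paddr = 87 * 32 + 26 = 2810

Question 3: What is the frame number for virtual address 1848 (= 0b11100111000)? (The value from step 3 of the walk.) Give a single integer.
vaddr = 1848: l1_idx=7, l2_idx=1
L1[7] = 0; L2[0][1] = 8

Answer: 8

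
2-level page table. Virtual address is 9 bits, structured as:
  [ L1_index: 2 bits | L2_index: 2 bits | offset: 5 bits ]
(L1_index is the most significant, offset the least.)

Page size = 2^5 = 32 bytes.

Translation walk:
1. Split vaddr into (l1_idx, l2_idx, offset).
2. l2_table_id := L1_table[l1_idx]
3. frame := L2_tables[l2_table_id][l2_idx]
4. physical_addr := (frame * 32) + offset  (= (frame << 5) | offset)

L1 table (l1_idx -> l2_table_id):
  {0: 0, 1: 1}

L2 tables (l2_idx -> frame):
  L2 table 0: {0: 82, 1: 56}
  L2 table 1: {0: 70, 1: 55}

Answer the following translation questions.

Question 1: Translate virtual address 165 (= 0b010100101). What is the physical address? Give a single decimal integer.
vaddr = 165 = 0b010100101
Split: l1_idx=1, l2_idx=1, offset=5
L1[1] = 1
L2[1][1] = 55
paddr = 55 * 32 + 5 = 1765

Answer: 1765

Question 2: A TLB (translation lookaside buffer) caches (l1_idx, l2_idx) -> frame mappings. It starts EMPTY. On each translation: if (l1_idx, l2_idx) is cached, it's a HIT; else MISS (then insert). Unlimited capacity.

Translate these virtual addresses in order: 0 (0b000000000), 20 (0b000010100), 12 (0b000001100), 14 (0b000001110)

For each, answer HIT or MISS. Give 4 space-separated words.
Answer: MISS HIT HIT HIT

Derivation:
vaddr=0: (0,0) not in TLB -> MISS, insert
vaddr=20: (0,0) in TLB -> HIT
vaddr=12: (0,0) in TLB -> HIT
vaddr=14: (0,0) in TLB -> HIT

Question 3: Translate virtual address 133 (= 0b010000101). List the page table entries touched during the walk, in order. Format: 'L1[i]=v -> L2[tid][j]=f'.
Answer: L1[1]=1 -> L2[1][0]=70

Derivation:
vaddr = 133 = 0b010000101
Split: l1_idx=1, l2_idx=0, offset=5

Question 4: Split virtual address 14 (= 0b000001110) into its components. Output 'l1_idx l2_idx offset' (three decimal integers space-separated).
Answer: 0 0 14

Derivation:
vaddr = 14 = 0b000001110
  top 2 bits -> l1_idx = 0
  next 2 bits -> l2_idx = 0
  bottom 5 bits -> offset = 14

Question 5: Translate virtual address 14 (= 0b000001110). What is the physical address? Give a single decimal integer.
Answer: 2638

Derivation:
vaddr = 14 = 0b000001110
Split: l1_idx=0, l2_idx=0, offset=14
L1[0] = 0
L2[0][0] = 82
paddr = 82 * 32 + 14 = 2638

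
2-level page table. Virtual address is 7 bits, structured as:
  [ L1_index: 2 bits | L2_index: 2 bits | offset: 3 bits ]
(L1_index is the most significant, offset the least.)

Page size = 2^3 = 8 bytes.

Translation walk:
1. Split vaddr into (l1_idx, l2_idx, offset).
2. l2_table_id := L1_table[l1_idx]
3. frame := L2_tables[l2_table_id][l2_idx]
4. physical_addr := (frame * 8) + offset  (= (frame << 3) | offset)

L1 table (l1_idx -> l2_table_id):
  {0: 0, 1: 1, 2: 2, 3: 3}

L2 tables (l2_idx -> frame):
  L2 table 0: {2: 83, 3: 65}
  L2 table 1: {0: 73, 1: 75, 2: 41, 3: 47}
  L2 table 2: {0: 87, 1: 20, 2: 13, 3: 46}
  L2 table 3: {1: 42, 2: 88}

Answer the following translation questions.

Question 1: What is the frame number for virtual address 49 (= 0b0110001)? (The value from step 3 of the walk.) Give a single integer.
vaddr = 49: l1_idx=1, l2_idx=2
L1[1] = 1; L2[1][2] = 41

Answer: 41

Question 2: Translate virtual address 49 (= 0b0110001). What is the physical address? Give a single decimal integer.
Answer: 329

Derivation:
vaddr = 49 = 0b0110001
Split: l1_idx=1, l2_idx=2, offset=1
L1[1] = 1
L2[1][2] = 41
paddr = 41 * 8 + 1 = 329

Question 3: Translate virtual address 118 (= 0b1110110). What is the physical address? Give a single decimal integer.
vaddr = 118 = 0b1110110
Split: l1_idx=3, l2_idx=2, offset=6
L1[3] = 3
L2[3][2] = 88
paddr = 88 * 8 + 6 = 710

Answer: 710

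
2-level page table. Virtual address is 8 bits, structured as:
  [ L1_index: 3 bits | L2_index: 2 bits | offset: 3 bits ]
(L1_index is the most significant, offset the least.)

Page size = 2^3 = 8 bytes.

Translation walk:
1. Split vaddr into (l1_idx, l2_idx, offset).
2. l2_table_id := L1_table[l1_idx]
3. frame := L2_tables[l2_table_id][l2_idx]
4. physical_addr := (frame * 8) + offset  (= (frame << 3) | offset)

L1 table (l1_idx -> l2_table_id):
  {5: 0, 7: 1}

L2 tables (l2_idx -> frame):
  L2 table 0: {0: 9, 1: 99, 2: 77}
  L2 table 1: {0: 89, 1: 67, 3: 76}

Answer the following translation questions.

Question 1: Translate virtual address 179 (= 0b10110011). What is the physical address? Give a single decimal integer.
Answer: 619

Derivation:
vaddr = 179 = 0b10110011
Split: l1_idx=5, l2_idx=2, offset=3
L1[5] = 0
L2[0][2] = 77
paddr = 77 * 8 + 3 = 619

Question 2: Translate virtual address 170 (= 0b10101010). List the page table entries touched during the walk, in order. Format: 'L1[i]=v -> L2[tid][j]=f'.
vaddr = 170 = 0b10101010
Split: l1_idx=5, l2_idx=1, offset=2

Answer: L1[5]=0 -> L2[0][1]=99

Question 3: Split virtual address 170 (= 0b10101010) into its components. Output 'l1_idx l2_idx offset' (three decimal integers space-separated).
vaddr = 170 = 0b10101010
  top 3 bits -> l1_idx = 5
  next 2 bits -> l2_idx = 1
  bottom 3 bits -> offset = 2

Answer: 5 1 2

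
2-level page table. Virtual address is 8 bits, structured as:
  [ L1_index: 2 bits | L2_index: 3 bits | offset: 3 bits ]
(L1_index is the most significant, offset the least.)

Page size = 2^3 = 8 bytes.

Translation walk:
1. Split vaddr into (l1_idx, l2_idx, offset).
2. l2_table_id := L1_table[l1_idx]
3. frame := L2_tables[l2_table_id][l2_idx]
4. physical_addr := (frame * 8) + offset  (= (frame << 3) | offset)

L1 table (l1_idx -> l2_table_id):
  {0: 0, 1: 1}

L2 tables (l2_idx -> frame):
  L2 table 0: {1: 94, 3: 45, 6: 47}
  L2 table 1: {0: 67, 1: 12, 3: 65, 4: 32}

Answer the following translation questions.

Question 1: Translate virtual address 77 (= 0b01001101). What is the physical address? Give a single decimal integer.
vaddr = 77 = 0b01001101
Split: l1_idx=1, l2_idx=1, offset=5
L1[1] = 1
L2[1][1] = 12
paddr = 12 * 8 + 5 = 101

Answer: 101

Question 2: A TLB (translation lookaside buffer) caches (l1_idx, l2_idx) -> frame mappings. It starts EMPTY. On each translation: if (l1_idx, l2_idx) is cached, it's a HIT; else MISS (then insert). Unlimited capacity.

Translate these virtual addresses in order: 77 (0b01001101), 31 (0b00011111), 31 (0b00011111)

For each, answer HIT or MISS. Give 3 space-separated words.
vaddr=77: (1,1) not in TLB -> MISS, insert
vaddr=31: (0,3) not in TLB -> MISS, insert
vaddr=31: (0,3) in TLB -> HIT

Answer: MISS MISS HIT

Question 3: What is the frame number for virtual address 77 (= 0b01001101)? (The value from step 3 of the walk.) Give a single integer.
vaddr = 77: l1_idx=1, l2_idx=1
L1[1] = 1; L2[1][1] = 12

Answer: 12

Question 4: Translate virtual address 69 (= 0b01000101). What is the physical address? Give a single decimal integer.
vaddr = 69 = 0b01000101
Split: l1_idx=1, l2_idx=0, offset=5
L1[1] = 1
L2[1][0] = 67
paddr = 67 * 8 + 5 = 541

Answer: 541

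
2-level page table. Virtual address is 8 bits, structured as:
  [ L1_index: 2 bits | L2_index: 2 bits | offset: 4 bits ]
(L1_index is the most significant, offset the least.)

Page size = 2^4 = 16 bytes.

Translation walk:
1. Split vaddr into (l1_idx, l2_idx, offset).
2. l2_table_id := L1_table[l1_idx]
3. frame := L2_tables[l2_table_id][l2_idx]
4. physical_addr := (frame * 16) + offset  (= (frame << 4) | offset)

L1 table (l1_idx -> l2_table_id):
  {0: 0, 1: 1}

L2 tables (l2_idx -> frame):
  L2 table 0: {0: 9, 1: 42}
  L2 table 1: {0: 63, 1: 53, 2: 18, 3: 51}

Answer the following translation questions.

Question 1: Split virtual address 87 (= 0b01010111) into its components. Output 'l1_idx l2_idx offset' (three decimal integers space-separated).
Answer: 1 1 7

Derivation:
vaddr = 87 = 0b01010111
  top 2 bits -> l1_idx = 1
  next 2 bits -> l2_idx = 1
  bottom 4 bits -> offset = 7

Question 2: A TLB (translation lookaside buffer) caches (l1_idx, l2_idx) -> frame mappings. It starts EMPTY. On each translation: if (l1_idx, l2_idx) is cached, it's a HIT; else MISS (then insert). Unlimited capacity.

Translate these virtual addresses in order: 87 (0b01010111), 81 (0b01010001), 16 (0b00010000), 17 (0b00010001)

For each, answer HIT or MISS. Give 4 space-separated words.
vaddr=87: (1,1) not in TLB -> MISS, insert
vaddr=81: (1,1) in TLB -> HIT
vaddr=16: (0,1) not in TLB -> MISS, insert
vaddr=17: (0,1) in TLB -> HIT

Answer: MISS HIT MISS HIT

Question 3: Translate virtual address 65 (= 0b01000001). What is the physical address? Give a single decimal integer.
vaddr = 65 = 0b01000001
Split: l1_idx=1, l2_idx=0, offset=1
L1[1] = 1
L2[1][0] = 63
paddr = 63 * 16 + 1 = 1009

Answer: 1009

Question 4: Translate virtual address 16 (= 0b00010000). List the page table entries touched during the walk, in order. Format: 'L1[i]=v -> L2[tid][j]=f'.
Answer: L1[0]=0 -> L2[0][1]=42

Derivation:
vaddr = 16 = 0b00010000
Split: l1_idx=0, l2_idx=1, offset=0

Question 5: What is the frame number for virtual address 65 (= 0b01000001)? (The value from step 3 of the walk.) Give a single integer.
vaddr = 65: l1_idx=1, l2_idx=0
L1[1] = 1; L2[1][0] = 63

Answer: 63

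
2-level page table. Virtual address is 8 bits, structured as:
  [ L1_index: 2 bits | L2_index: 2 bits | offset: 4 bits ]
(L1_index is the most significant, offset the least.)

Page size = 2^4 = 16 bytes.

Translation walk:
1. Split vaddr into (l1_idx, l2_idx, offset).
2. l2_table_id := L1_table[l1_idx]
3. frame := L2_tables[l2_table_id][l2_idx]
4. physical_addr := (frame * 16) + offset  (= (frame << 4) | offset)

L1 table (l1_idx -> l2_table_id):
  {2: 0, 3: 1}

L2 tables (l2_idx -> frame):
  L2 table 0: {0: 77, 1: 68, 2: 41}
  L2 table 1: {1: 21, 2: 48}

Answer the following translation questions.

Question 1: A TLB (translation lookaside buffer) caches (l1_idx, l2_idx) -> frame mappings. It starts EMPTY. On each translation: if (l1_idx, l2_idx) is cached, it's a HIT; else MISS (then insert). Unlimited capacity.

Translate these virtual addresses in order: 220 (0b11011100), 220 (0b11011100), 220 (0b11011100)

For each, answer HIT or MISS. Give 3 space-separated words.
vaddr=220: (3,1) not in TLB -> MISS, insert
vaddr=220: (3,1) in TLB -> HIT
vaddr=220: (3,1) in TLB -> HIT

Answer: MISS HIT HIT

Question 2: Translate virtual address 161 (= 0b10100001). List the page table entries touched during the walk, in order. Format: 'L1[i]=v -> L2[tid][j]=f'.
Answer: L1[2]=0 -> L2[0][2]=41

Derivation:
vaddr = 161 = 0b10100001
Split: l1_idx=2, l2_idx=2, offset=1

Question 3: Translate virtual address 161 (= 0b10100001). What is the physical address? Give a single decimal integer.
vaddr = 161 = 0b10100001
Split: l1_idx=2, l2_idx=2, offset=1
L1[2] = 0
L2[0][2] = 41
paddr = 41 * 16 + 1 = 657

Answer: 657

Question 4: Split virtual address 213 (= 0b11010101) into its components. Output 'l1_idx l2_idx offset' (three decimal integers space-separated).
Answer: 3 1 5

Derivation:
vaddr = 213 = 0b11010101
  top 2 bits -> l1_idx = 3
  next 2 bits -> l2_idx = 1
  bottom 4 bits -> offset = 5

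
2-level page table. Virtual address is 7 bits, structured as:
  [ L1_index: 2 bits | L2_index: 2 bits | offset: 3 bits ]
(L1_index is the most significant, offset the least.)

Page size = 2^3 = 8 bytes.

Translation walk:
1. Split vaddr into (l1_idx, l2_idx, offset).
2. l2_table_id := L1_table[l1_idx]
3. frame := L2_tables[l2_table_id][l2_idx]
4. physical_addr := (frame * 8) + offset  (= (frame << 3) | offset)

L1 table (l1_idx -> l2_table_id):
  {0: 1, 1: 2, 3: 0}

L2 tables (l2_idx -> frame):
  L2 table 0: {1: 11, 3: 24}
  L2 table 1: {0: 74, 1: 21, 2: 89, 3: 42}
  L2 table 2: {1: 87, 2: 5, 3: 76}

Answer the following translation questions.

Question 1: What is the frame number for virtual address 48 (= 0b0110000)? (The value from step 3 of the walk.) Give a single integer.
vaddr = 48: l1_idx=1, l2_idx=2
L1[1] = 2; L2[2][2] = 5

Answer: 5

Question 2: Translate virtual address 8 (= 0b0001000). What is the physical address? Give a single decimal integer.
vaddr = 8 = 0b0001000
Split: l1_idx=0, l2_idx=1, offset=0
L1[0] = 1
L2[1][1] = 21
paddr = 21 * 8 + 0 = 168

Answer: 168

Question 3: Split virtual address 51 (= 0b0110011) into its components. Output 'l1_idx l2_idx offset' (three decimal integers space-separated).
Answer: 1 2 3

Derivation:
vaddr = 51 = 0b0110011
  top 2 bits -> l1_idx = 1
  next 2 bits -> l2_idx = 2
  bottom 3 bits -> offset = 3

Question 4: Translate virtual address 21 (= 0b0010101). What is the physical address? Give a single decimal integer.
vaddr = 21 = 0b0010101
Split: l1_idx=0, l2_idx=2, offset=5
L1[0] = 1
L2[1][2] = 89
paddr = 89 * 8 + 5 = 717

Answer: 717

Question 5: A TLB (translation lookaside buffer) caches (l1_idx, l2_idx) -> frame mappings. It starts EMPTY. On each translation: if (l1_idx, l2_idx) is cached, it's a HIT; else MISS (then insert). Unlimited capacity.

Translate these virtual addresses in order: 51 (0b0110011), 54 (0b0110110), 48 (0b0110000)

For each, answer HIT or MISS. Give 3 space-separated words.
Answer: MISS HIT HIT

Derivation:
vaddr=51: (1,2) not in TLB -> MISS, insert
vaddr=54: (1,2) in TLB -> HIT
vaddr=48: (1,2) in TLB -> HIT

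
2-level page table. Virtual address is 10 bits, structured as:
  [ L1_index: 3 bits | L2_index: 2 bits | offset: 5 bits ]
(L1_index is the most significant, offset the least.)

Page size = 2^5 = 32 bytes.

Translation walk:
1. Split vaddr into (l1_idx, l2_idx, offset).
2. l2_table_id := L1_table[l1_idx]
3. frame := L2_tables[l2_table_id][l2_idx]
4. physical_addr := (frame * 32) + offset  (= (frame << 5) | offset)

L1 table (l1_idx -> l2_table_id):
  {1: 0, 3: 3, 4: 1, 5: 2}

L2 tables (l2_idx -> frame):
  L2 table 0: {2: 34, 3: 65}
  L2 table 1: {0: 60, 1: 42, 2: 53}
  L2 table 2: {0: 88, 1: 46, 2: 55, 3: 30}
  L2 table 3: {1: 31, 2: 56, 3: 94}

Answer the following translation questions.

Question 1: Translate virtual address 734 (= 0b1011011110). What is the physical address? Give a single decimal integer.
Answer: 1790

Derivation:
vaddr = 734 = 0b1011011110
Split: l1_idx=5, l2_idx=2, offset=30
L1[5] = 2
L2[2][2] = 55
paddr = 55 * 32 + 30 = 1790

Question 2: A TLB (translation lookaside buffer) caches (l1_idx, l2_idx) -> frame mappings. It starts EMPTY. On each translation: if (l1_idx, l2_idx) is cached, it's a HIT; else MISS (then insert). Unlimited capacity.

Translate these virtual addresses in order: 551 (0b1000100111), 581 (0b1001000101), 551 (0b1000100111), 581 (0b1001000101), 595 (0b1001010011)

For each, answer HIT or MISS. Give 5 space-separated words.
Answer: MISS MISS HIT HIT HIT

Derivation:
vaddr=551: (4,1) not in TLB -> MISS, insert
vaddr=581: (4,2) not in TLB -> MISS, insert
vaddr=551: (4,1) in TLB -> HIT
vaddr=581: (4,2) in TLB -> HIT
vaddr=595: (4,2) in TLB -> HIT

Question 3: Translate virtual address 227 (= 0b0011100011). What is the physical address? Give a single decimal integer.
Answer: 2083

Derivation:
vaddr = 227 = 0b0011100011
Split: l1_idx=1, l2_idx=3, offset=3
L1[1] = 0
L2[0][3] = 65
paddr = 65 * 32 + 3 = 2083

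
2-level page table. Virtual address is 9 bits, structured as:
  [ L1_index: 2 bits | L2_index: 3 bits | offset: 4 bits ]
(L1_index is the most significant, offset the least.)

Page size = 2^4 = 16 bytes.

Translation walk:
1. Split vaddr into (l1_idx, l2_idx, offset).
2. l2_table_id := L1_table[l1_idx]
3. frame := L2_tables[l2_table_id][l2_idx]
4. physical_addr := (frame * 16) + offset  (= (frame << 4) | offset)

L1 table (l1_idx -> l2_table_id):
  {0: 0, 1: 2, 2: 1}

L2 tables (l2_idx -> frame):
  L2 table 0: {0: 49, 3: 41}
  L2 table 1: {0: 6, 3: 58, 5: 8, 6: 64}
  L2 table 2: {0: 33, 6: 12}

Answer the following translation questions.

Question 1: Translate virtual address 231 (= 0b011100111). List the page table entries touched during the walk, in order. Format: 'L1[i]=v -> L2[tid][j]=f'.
Answer: L1[1]=2 -> L2[2][6]=12

Derivation:
vaddr = 231 = 0b011100111
Split: l1_idx=1, l2_idx=6, offset=7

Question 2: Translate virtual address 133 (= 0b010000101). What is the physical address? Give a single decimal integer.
Answer: 533

Derivation:
vaddr = 133 = 0b010000101
Split: l1_idx=1, l2_idx=0, offset=5
L1[1] = 2
L2[2][0] = 33
paddr = 33 * 16 + 5 = 533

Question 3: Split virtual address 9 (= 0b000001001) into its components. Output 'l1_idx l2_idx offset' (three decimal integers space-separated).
vaddr = 9 = 0b000001001
  top 2 bits -> l1_idx = 0
  next 3 bits -> l2_idx = 0
  bottom 4 bits -> offset = 9

Answer: 0 0 9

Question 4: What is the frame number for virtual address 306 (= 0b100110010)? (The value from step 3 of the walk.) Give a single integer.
vaddr = 306: l1_idx=2, l2_idx=3
L1[2] = 1; L2[1][3] = 58

Answer: 58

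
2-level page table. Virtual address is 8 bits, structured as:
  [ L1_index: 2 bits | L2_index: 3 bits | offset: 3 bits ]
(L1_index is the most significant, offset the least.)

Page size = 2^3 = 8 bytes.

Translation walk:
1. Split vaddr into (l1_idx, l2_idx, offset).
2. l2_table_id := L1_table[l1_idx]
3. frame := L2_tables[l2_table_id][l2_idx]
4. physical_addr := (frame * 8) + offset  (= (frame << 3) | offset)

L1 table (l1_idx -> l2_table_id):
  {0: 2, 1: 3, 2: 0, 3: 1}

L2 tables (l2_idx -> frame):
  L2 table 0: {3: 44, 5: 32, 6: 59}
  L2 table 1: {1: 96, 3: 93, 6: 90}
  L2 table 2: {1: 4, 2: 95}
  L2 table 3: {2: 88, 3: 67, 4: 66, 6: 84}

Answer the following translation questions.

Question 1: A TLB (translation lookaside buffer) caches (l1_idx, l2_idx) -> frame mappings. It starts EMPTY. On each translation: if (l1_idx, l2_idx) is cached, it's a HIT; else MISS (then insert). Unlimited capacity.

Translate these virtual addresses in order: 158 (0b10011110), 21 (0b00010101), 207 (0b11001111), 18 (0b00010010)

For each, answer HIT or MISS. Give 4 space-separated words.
vaddr=158: (2,3) not in TLB -> MISS, insert
vaddr=21: (0,2) not in TLB -> MISS, insert
vaddr=207: (3,1) not in TLB -> MISS, insert
vaddr=18: (0,2) in TLB -> HIT

Answer: MISS MISS MISS HIT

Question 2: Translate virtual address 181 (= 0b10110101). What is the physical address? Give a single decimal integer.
vaddr = 181 = 0b10110101
Split: l1_idx=2, l2_idx=6, offset=5
L1[2] = 0
L2[0][6] = 59
paddr = 59 * 8 + 5 = 477

Answer: 477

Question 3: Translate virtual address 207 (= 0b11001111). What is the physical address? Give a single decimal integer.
vaddr = 207 = 0b11001111
Split: l1_idx=3, l2_idx=1, offset=7
L1[3] = 1
L2[1][1] = 96
paddr = 96 * 8 + 7 = 775

Answer: 775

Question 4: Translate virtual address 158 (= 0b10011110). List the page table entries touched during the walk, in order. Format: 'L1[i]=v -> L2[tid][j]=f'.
vaddr = 158 = 0b10011110
Split: l1_idx=2, l2_idx=3, offset=6

Answer: L1[2]=0 -> L2[0][3]=44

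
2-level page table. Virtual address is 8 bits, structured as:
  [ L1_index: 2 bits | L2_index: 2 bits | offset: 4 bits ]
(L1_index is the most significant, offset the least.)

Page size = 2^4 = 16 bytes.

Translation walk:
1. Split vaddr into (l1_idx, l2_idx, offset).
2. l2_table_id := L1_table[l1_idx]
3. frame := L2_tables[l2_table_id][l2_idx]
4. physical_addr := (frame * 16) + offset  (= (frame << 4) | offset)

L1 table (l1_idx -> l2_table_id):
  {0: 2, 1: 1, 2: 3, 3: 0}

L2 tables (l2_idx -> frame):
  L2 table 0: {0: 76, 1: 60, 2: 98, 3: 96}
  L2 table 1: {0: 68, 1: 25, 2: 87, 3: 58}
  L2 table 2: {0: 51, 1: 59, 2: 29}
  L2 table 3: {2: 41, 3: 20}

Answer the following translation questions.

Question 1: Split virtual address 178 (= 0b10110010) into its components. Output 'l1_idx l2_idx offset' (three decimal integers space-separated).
vaddr = 178 = 0b10110010
  top 2 bits -> l1_idx = 2
  next 2 bits -> l2_idx = 3
  bottom 4 bits -> offset = 2

Answer: 2 3 2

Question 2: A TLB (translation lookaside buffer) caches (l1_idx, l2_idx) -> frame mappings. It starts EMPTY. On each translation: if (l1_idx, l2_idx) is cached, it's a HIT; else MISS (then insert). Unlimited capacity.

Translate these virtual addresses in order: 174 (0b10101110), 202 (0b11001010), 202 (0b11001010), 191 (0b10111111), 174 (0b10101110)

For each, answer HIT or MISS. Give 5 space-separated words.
Answer: MISS MISS HIT MISS HIT

Derivation:
vaddr=174: (2,2) not in TLB -> MISS, insert
vaddr=202: (3,0) not in TLB -> MISS, insert
vaddr=202: (3,0) in TLB -> HIT
vaddr=191: (2,3) not in TLB -> MISS, insert
vaddr=174: (2,2) in TLB -> HIT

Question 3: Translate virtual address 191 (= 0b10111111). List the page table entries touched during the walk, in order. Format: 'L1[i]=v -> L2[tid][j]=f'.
Answer: L1[2]=3 -> L2[3][3]=20

Derivation:
vaddr = 191 = 0b10111111
Split: l1_idx=2, l2_idx=3, offset=15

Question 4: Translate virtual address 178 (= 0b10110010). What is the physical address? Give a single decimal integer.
vaddr = 178 = 0b10110010
Split: l1_idx=2, l2_idx=3, offset=2
L1[2] = 3
L2[3][3] = 20
paddr = 20 * 16 + 2 = 322

Answer: 322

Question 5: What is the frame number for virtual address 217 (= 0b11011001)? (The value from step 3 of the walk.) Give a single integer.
vaddr = 217: l1_idx=3, l2_idx=1
L1[3] = 0; L2[0][1] = 60

Answer: 60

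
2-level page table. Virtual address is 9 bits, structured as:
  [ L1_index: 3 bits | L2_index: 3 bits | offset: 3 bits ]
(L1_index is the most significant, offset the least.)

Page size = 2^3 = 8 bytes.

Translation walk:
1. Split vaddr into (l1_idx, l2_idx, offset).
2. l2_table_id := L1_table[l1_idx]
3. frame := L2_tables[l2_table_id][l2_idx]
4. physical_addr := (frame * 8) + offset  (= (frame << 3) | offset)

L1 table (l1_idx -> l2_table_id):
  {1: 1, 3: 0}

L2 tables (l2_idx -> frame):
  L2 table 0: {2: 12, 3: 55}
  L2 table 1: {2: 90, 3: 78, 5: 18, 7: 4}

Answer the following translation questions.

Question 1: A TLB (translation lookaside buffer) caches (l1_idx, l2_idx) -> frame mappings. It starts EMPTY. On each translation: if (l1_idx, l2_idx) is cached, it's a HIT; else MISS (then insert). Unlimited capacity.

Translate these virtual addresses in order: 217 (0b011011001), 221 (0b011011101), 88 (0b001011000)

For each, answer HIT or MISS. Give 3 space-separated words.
vaddr=217: (3,3) not in TLB -> MISS, insert
vaddr=221: (3,3) in TLB -> HIT
vaddr=88: (1,3) not in TLB -> MISS, insert

Answer: MISS HIT MISS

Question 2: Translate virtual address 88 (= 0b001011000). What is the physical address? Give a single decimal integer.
Answer: 624

Derivation:
vaddr = 88 = 0b001011000
Split: l1_idx=1, l2_idx=3, offset=0
L1[1] = 1
L2[1][3] = 78
paddr = 78 * 8 + 0 = 624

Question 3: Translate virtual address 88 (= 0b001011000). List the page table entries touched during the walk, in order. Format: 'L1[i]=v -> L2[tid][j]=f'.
vaddr = 88 = 0b001011000
Split: l1_idx=1, l2_idx=3, offset=0

Answer: L1[1]=1 -> L2[1][3]=78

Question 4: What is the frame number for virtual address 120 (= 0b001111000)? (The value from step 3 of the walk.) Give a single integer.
vaddr = 120: l1_idx=1, l2_idx=7
L1[1] = 1; L2[1][7] = 4

Answer: 4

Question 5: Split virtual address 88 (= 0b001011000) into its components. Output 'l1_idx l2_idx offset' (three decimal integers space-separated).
vaddr = 88 = 0b001011000
  top 3 bits -> l1_idx = 1
  next 3 bits -> l2_idx = 3
  bottom 3 bits -> offset = 0

Answer: 1 3 0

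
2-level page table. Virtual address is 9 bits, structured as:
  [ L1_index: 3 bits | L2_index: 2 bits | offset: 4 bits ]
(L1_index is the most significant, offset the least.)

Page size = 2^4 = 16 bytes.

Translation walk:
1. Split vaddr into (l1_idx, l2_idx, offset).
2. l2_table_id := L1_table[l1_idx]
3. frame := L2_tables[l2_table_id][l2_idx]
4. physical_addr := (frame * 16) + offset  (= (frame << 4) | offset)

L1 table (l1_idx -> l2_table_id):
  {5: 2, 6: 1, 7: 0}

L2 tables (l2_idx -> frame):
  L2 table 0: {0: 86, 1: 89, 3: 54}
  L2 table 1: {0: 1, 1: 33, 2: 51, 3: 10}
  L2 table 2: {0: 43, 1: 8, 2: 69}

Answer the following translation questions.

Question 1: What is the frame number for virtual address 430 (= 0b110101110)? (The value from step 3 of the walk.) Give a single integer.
Answer: 51

Derivation:
vaddr = 430: l1_idx=6, l2_idx=2
L1[6] = 1; L2[1][2] = 51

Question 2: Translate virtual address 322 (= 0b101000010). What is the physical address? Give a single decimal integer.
vaddr = 322 = 0b101000010
Split: l1_idx=5, l2_idx=0, offset=2
L1[5] = 2
L2[2][0] = 43
paddr = 43 * 16 + 2 = 690

Answer: 690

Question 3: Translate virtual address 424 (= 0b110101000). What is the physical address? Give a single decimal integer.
vaddr = 424 = 0b110101000
Split: l1_idx=6, l2_idx=2, offset=8
L1[6] = 1
L2[1][2] = 51
paddr = 51 * 16 + 8 = 824

Answer: 824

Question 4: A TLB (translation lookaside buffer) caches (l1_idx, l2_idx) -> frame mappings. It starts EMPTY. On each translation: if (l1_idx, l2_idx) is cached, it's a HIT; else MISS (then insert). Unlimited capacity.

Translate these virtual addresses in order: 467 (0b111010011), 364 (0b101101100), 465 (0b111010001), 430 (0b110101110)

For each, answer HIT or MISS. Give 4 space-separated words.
Answer: MISS MISS HIT MISS

Derivation:
vaddr=467: (7,1) not in TLB -> MISS, insert
vaddr=364: (5,2) not in TLB -> MISS, insert
vaddr=465: (7,1) in TLB -> HIT
vaddr=430: (6,2) not in TLB -> MISS, insert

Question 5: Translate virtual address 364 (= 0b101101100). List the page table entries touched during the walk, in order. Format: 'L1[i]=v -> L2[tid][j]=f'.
vaddr = 364 = 0b101101100
Split: l1_idx=5, l2_idx=2, offset=12

Answer: L1[5]=2 -> L2[2][2]=69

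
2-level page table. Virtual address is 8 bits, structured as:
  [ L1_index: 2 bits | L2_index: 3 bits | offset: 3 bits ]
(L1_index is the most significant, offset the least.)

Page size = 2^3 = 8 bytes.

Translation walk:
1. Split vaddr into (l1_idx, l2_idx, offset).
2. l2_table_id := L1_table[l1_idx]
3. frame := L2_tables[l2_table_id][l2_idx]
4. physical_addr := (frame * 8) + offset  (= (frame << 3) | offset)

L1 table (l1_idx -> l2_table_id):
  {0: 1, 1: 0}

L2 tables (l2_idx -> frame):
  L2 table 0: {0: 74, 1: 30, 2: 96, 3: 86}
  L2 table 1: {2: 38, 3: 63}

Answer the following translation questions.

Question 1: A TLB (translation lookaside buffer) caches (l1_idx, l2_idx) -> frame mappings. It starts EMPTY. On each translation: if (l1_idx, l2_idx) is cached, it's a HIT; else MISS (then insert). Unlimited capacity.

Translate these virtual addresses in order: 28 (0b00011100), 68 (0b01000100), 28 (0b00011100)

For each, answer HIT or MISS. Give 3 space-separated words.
vaddr=28: (0,3) not in TLB -> MISS, insert
vaddr=68: (1,0) not in TLB -> MISS, insert
vaddr=28: (0,3) in TLB -> HIT

Answer: MISS MISS HIT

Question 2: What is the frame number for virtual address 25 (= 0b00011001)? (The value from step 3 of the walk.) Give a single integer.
vaddr = 25: l1_idx=0, l2_idx=3
L1[0] = 1; L2[1][3] = 63

Answer: 63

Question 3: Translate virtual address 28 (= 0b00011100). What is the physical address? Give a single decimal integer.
vaddr = 28 = 0b00011100
Split: l1_idx=0, l2_idx=3, offset=4
L1[0] = 1
L2[1][3] = 63
paddr = 63 * 8 + 4 = 508

Answer: 508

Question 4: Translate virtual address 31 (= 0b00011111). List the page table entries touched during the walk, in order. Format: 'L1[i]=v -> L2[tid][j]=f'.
Answer: L1[0]=1 -> L2[1][3]=63

Derivation:
vaddr = 31 = 0b00011111
Split: l1_idx=0, l2_idx=3, offset=7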